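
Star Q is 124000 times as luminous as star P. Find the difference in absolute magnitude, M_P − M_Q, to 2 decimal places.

Pogson: ΔM = −2.5 log₁₀(ratio) = −2.5 log₁₀(124000) = −2.5 × 5.0934 = -12.734
Star Q is brighter so has the smaller magnitude: M_P − M_Q is positive.

M_P − M_Q ≈ 12.73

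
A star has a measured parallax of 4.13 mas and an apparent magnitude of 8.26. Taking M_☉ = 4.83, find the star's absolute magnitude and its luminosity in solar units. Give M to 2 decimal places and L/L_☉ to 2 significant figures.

M ≈ 1.34; L/L_☉ ≈ 25

d = 1/p = 1000/4.13 mas = 242.1 pc
M = m − 5 log₁₀ d + 5 = 8.26 − 5·2.3840 + 5 = 1.340
M − M_☉ = 1.340 − 4.83 = -3.490
L/L_☉ = 10^(−0.4 × -3.490) = 24.89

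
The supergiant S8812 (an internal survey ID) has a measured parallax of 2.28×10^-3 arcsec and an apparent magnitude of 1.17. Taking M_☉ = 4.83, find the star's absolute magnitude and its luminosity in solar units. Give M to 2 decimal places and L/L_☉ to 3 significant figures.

d = 1/p = 1/2.28×10^-3″ = 438.6 pc
M = m − 5 log₁₀ d + 5 = 1.17 − 5·2.6421 + 5 = -7.040
M − M_☉ = -7.040 − 4.83 = -11.870
L/L_☉ = 10^(−0.4 × -11.870) = 55990

M ≈ -7.04; L/L_☉ ≈ 56000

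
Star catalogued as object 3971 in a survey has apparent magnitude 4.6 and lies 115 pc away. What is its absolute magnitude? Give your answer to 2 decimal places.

M ≈ -0.70

5 log₁₀(d/10 pc) = 5 log₁₀(115.0) − 5 = 5.303
M = m − 5 log₁₀(d/10) = 4.6 − 5.303 = -0.703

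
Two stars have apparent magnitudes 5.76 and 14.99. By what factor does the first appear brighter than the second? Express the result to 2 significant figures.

4900

Magnitude difference = -9.23
Flux ratio = 10^(−0.4 Δm) = 10^(−0.4 × -9.23) = 10^3.692 = 4920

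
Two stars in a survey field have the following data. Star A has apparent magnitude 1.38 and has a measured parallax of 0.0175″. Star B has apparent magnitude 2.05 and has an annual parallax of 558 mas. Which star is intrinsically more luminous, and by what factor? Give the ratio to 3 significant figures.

Star A is more luminous, by a factor of 1880.

Star A: d = 1/p = 1/0.0175″ = 57.14 pc
Star A: M = m − 5 log₁₀ d + 5 = 1.38 − 5·1.7570 + 5 = -2.405
Star B: p = 558 mas = 0.558″ → d = 1/p = 1.792 pc
Star B: M = m − 5 log₁₀ d + 5 = 2.05 − 5·0.2534 + 5 = 5.783
ΔM = M_A − M_B = -2.405 − (5.783) = -8.188; smaller M is more luminous → Star A.
L ratio = 10^(0.4 |ΔM|) = 10^3.275 = 1884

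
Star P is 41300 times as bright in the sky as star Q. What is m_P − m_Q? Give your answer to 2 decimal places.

m_P − m_Q ≈ -11.54

Pogson: Δm = −2.5 log₁₀(ratio) = −2.5 log₁₀(41300) = −2.5 × 4.6160 = -11.540
Star P is brighter, so it has the smaller magnitude: the difference is negative.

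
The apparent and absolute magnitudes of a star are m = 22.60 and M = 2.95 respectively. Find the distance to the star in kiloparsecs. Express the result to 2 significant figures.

d ≈ 85 kpc

μ = m − M = 19.650
m − M = 5 log₁₀ d − 5
log₁₀ d = (m − M)/5 + 1 = 4.9300
d = 10^4.9300 = 85110 pc
= 85.11 kpc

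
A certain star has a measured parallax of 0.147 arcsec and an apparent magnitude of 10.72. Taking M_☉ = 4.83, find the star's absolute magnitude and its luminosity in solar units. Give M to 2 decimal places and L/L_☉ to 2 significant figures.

d = 1/p = 1/0.147″ = 6.803 pc
M = m − 5 log₁₀ d + 5 = 10.72 − 5·0.8327 + 5 = 11.557
M − M_☉ = 11.557 − 4.83 = 6.727
L/L_☉ = 10^(−0.4 × 6.727) = 2.039×10^-3

M ≈ 11.56; L/L_☉ ≈ 2.0×10^-3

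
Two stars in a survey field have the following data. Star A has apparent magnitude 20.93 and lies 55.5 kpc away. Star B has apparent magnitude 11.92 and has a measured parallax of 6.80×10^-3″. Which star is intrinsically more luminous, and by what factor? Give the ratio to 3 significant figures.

Star A: d = 55.5 kpc = 55500 pc
Star A: M = m − 5 log₁₀ d + 5 = 20.93 − 5·4.7443 + 5 = 2.209
Star B: d = 1/p = 1/6.80×10^-3″ = 147.1 pc
Star B: M = m − 5 log₁₀ d + 5 = 11.92 − 5·2.1675 + 5 = 6.083
ΔM = M_A − M_B = 2.209 − (6.083) = -3.874; smaller M is more luminous → Star A.
L ratio = 10^(0.4 |ΔM|) = 10^1.550 = 35.45

Star A is more luminous, by a factor of 35.4.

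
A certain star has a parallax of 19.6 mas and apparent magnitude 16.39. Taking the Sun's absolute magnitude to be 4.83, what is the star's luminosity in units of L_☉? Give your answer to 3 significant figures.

L/L_☉ ≈ 6.19×10^-4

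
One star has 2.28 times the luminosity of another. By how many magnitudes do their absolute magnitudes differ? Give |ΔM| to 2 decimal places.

Pogson: ΔM = −2.5 log₁₀(ratio) = −2.5 log₁₀(2.28) = −2.5 × 0.3579 = -0.895

|ΔM| ≈ 0.89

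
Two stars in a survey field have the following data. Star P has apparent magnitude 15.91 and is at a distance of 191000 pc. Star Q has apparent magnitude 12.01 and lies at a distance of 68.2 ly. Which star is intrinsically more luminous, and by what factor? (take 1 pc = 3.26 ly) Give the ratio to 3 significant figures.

Star P is more luminous, by a factor of 2.30×10^6.

Star P: M = m − 5 log₁₀ d + 5 = 15.91 − 5·5.2810 + 5 = -5.495
Star Q: d = 68.2 ly / 3.26 = 20.92 pc
Star Q: M = m − 5 log₁₀ d + 5 = 12.01 − 5·1.3206 + 5 = 10.407
ΔM = M_P − M_Q = -5.495 − (10.407) = -15.902; smaller M is more luminous → Star P.
L ratio = 10^(0.4 |ΔM|) = 10^6.361 = 2.296×10^6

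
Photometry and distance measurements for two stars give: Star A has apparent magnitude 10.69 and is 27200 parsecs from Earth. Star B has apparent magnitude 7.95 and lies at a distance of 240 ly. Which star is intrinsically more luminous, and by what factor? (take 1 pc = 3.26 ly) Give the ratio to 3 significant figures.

Star A is more luminous, by a factor of 10900.

Star A: M = m − 5 log₁₀ d + 5 = 10.69 − 5·4.4346 + 5 = -6.483
Star B: d = 240 ly / 3.26 = 73.62 pc
Star B: M = m − 5 log₁₀ d + 5 = 7.95 − 5·1.8670 + 5 = 3.615
ΔM = M_A − M_B = -6.483 − (3.615) = -10.098; smaller M is more luminous → Star A.
L ratio = 10^(0.4 |ΔM|) = 10^4.039 = 10940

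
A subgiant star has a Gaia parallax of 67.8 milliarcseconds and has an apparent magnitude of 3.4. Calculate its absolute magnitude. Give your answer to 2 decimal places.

p = 67.8 mas = 0.0678″ → d = 1/p = 14.75 pc
5 log₁₀(d/10 pc) = 5 log₁₀(14.75) − 5 = 0.844
M = m − 5 log₁₀(d/10) = 3.4 − 0.844 = 2.556

M ≈ 2.56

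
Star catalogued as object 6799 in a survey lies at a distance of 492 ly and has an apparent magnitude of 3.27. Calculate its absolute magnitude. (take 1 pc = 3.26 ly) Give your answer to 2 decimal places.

M ≈ -2.62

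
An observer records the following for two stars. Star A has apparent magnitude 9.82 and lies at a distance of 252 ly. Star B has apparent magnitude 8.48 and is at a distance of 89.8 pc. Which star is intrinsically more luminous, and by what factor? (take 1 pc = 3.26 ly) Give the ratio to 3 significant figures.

Star B is more luminous, by a factor of 4.64.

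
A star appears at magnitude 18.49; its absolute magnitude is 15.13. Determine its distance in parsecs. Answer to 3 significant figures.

d ≈ 47.0 pc

Distance modulus: m − M = 18.49 − (15.13) = 3.360
m − M = 5 log₁₀ d − 5
log₁₀ d = (m − M)/5 + 1 = 1.6720
d = 10^1.6720 = 46.99 pc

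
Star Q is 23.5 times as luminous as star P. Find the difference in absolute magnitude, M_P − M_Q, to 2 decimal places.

M_P − M_Q ≈ 3.43

Pogson: ΔM = −2.5 log₁₀(ratio) = −2.5 log₁₀(23.5) = −2.5 × 1.3711 = -3.428
Star Q is brighter so has the smaller magnitude: M_P − M_Q is positive.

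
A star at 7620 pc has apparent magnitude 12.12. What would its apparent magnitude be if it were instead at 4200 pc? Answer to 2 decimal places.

m ≈ 10.83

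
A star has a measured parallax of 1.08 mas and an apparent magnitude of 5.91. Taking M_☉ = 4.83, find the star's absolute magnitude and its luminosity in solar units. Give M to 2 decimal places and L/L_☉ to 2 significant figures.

d = 1/p = 1000/1.08 mas = 925.9 pc
M = m − 5 log₁₀ d + 5 = 5.91 − 5·2.9666 + 5 = -3.923
M − M_☉ = -3.923 − 4.83 = -8.753
L/L_☉ = 10^(−0.4 × -8.753) = 3171

M ≈ -3.92; L/L_☉ ≈ 3200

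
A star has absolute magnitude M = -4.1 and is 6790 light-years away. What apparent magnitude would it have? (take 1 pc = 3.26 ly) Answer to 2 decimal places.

d = 6790 ly / 3.26 = 2083 pc
m = M + 5 log₁₀ d − 5 = -4.1 + 5·3.3187 − 5 = 7.493

m ≈ 7.49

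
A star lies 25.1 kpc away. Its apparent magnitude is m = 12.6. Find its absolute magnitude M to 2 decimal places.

d = 25.1 kpc = 25100 pc
5 log₁₀(d/10 pc) = 5 log₁₀(25100) − 5 = 16.998
M = m − 5 log₁₀(d/10) = 12.6 − 16.998 = -4.398

M ≈ -4.40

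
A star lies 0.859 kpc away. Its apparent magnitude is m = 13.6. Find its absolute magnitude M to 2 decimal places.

M ≈ 3.93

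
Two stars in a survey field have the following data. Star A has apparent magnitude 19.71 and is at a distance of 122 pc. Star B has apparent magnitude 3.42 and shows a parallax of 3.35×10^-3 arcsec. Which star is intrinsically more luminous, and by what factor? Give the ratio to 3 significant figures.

Star A: M = m − 5 log₁₀ d + 5 = 19.71 − 5·2.0864 + 5 = 14.278
Star B: d = 1/p = 1/3.35×10^-3″ = 298.5 pc
Star B: M = m − 5 log₁₀ d + 5 = 3.42 − 5·2.4750 + 5 = -3.955
ΔM = M_A − M_B = 14.278 − (-3.955) = 18.233; smaller M is more luminous → Star B.
L ratio = 10^(0.4 |ΔM|) = 10^7.293 = 1.964×10^7

Star B is more luminous, by a factor of 1.96×10^7.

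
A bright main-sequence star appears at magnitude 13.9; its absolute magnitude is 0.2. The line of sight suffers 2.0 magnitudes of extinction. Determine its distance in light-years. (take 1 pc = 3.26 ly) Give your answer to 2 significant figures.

d ≈ 7100 ly

m − M = 5 log₁₀(d/10 pc) + A  ⇒  13.9 − (0.2) − 2.0 = 5 log₁₀(d/10)
11.700 = 5 log₁₀(d/10)
log₁₀ d = (m − M − A)/5 + 1 = 3.3400
d = 10^3.3400 = 2188 pc
= 7132 ly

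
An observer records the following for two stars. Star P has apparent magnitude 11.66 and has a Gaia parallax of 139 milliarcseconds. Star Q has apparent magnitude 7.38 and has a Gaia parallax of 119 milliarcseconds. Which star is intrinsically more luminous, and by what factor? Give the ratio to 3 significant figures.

Star Q is more luminous, by a factor of 70.3.

Star P: p = 139 mas = 0.139″ → d = 1/p = 7.194 pc
Star P: M = m − 5 log₁₀ d + 5 = 11.66 − 5·0.8570 + 5 = 12.375
Star Q: p = 119 mas = 0.119″ → d = 1/p = 8.403 pc
Star Q: M = m − 5 log₁₀ d + 5 = 7.38 − 5·0.9245 + 5 = 7.758
ΔM = M_P − M_Q = 12.375 − (7.758) = 4.617; smaller M is more luminous → Star Q.
L ratio = 10^(0.4 |ΔM|) = 10^1.847 = 70.30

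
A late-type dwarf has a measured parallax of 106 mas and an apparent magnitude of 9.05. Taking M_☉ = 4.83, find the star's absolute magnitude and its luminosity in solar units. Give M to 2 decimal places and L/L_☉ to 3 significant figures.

M ≈ 9.18; L/L_☉ ≈ 0.0183

d = 1/p = 1000/106 mas = 9.434 pc
M = m − 5 log₁₀ d + 5 = 9.05 − 5·0.9747 + 5 = 9.177
M − M_☉ = 9.177 − 4.83 = 4.347
L/L_☉ = 10^(−0.4 × 4.347) = 0.01826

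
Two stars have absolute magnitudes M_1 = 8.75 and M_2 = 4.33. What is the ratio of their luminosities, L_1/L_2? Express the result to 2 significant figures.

ΔM = M_1 − M_2 = 4.42
L_1/L_2 = 10^(−0.4 ΔM) = 10^-1.768 = 0.01706

L_1/L_2 ≈ 0.017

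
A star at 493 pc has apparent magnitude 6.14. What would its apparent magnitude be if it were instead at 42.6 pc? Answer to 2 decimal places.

m ≈ 0.82

Flux ∝ 1/d², so Δm = 5 log₁₀(d₂/d₁) = 5 log₁₀(42.6/493) = -5.317
m₂ = m₁ + Δm = 6.14 + (-5.317) = 0.823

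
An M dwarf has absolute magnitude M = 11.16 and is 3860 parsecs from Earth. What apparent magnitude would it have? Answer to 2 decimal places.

m ≈ 24.09

m = M + 5 log₁₀ d − 5 = 11.16 + 5·3.5866 − 5 = 24.093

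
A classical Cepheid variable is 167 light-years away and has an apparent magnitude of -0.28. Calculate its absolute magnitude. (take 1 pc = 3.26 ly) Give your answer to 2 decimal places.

M ≈ -3.83

d = 167 ly / 3.26 = 51.23 pc
5 log₁₀(d/10 pc) = 5 log₁₀(51.23) − 5 = 3.547
M = m − 5 log₁₀(d/10) = -0.28 − 3.547 = -3.827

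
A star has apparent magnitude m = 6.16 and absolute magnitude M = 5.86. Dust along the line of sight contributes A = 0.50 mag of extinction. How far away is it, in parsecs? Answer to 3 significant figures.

d ≈ 9.12 pc

m − M = 5 log₁₀(d/10 pc) + A  ⇒  6.16 − (5.86) − 0.50 = 5 log₁₀(d/10)
-0.200 = 5 log₁₀(d/10)
log₁₀ d = (m − M − A)/5 + 1 = 0.9600
d = 10^0.9600 = 9.120 pc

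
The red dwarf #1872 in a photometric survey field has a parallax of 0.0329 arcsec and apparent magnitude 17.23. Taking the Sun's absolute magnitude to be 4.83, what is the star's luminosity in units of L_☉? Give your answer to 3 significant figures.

L/L_☉ ≈ 1.01×10^-4

d = 1/p = 1/0.0329″ = 30.40 pc
M = m − 5 log₁₀ d + 5 = 17.23 − 5·1.4828 + 5 = 14.816
M − M_☉ = 14.816 − 4.83 = 9.986
L/L_☉ = 10^(−0.4 × 9.986) = 1.013×10^-4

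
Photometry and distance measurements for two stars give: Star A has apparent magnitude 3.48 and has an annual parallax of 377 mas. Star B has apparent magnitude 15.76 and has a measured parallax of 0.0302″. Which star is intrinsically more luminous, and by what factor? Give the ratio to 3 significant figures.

Star A: p = 377 mas = 0.377″ → d = 1/p = 2.653 pc
Star A: M = m − 5 log₁₀ d + 5 = 3.48 − 5·0.4237 + 5 = 6.362
Star B: d = 1/p = 1/0.0302″ = 33.11 pc
Star B: M = m − 5 log₁₀ d + 5 = 15.76 − 5·1.5200 + 5 = 13.160
ΔM = M_A − M_B = 6.362 − (13.160) = -6.798; smaller M is more luminous → Star A.
L ratio = 10^(0.4 |ΔM|) = 10^2.719 = 524.0

Star A is more luminous, by a factor of 524.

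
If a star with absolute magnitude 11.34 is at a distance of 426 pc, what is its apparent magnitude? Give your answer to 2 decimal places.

m ≈ 19.49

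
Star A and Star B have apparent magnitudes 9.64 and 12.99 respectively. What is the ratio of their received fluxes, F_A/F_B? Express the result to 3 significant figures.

Magnitude difference = -3.35
Flux ratio = 10^(−0.4 Δm) = 10^(−0.4 × -3.35) = 10^1.340 = 21.88

F_A/F_B ≈ 21.9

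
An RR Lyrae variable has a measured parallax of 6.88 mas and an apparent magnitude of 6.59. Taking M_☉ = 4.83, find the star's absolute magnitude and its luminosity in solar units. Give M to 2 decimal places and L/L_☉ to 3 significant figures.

M ≈ 0.78; L/L_☉ ≈ 41.8

d = 1/p = 1000/6.88 mas = 145.3 pc
M = m − 5 log₁₀ d + 5 = 6.59 − 5·2.1624 + 5 = 0.778
M − M_☉ = 0.778 − 4.83 = -4.052
L/L_☉ = 10^(−0.4 × -4.052) = 41.77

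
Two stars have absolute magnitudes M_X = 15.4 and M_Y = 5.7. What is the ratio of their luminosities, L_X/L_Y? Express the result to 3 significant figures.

ΔM = M_X − M_Y = 9.7
L_X/L_Y = 10^(−0.4 ΔM) = 10^-3.880 = 1.318×10^-4

L_X/L_Y ≈ 1.32×10^-4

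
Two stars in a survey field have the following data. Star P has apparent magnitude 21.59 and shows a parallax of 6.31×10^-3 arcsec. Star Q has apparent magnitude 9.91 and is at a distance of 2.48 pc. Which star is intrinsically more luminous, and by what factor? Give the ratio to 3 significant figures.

Star P: d = 1/p = 1/6.31×10^-3″ = 158.5 pc
Star P: M = m − 5 log₁₀ d + 5 = 21.59 − 5·2.2000 + 5 = 15.590
Star Q: M = m − 5 log₁₀ d + 5 = 9.91 − 5·0.3945 + 5 = 12.938
ΔM = M_P − M_Q = 15.590 − (12.938) = 2.652; smaller M is more luminous → Star Q.
L ratio = 10^(0.4 |ΔM|) = 10^1.061 = 11.51

Star Q is more luminous, by a factor of 11.5.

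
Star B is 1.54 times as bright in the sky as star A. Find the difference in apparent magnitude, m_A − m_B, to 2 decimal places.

m_A − m_B ≈ 0.47

Pogson: Δm = −2.5 log₁₀(ratio) = −2.5 log₁₀(1.54) = −2.5 × 0.1875 = -0.469
Star B is brighter so has the smaller magnitude: m_A − m_B is positive.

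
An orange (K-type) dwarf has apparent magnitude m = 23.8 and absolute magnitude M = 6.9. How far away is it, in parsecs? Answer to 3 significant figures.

d ≈ 24000 pc

Distance modulus: m − M = 23.8 − (6.9) = 16.900
m − M = 5 log₁₀ d − 5
log₁₀ d = (m − M)/5 + 1 = 4.3800
d = 10^4.3800 = 23990 pc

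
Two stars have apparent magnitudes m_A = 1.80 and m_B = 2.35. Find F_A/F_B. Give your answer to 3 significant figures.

Magnitude difference = -0.55
Flux ratio = 10^(−0.4 Δm) = 10^(−0.4 × -0.55) = 10^0.220 = 1.660

F_A/F_B ≈ 1.66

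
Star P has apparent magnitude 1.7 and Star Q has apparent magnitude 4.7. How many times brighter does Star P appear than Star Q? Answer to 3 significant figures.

Δm = 1.7 − (4.7) = -3.0
Flux ratio = 10^(−0.4 Δm) = 10^(−0.4 × -3.0) = 10^1.200 = 15.85

15.8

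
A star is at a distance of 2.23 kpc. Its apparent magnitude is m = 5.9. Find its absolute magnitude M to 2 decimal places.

M ≈ -5.84

d = 2.23 kpc = 2230 pc
5 log₁₀(d/10 pc) = 5 log₁₀(2230) − 5 = 11.742
M = m − 5 log₁₀(d/10) = 5.9 − 11.742 = -5.842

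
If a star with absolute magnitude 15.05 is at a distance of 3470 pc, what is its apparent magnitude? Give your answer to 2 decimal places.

m ≈ 27.75

m = M + 5 log₁₀ d − 5 = 15.05 + 5·3.5403 − 5 = 27.752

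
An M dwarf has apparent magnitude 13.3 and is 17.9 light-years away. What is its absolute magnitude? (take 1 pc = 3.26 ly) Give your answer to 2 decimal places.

d = 17.9 ly / 3.26 = 5.491 pc
5 log₁₀(d/10 pc) = 5 log₁₀(5.491) − 5 = -1.302
M = m − 5 log₁₀(d/10) = 13.3 + 1.302 = 14.602

M ≈ 14.60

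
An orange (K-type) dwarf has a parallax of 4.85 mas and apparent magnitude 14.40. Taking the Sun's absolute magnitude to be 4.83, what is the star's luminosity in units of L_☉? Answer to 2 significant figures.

L/L_☉ ≈ 0.063

d = 1/p = 1000/4.85 mas = 206.2 pc
M = m − 5 log₁₀ d + 5 = 14.40 − 5·2.3143 + 5 = 7.829
M − M_☉ = 7.829 − 4.83 = 2.999
L/L_☉ = 10^(−0.4 × 2.999) = 0.06317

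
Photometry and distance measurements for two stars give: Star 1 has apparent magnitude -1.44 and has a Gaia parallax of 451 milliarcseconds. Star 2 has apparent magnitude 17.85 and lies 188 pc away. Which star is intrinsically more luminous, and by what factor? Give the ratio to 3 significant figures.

Star 1 is more luminous, by a factor of 7230.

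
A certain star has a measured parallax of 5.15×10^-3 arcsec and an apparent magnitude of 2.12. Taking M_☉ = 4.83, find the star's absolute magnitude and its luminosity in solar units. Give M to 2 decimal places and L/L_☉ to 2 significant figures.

d = 1/p = 1/5.15×10^-3″ = 194.2 pc
M = m − 5 log₁₀ d + 5 = 2.12 − 5·2.2882 + 5 = -4.321
M − M_☉ = -4.321 − 4.83 = -9.151
L/L_☉ = 10^(−0.4 × -9.151) = 4575

M ≈ -4.32; L/L_☉ ≈ 4600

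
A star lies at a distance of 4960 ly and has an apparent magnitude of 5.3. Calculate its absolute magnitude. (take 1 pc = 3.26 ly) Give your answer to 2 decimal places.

M ≈ -5.61

d = 4960 ly / 3.26 = 1521 pc
5 log₁₀(d/10 pc) = 5 log₁₀(1521) − 5 = 10.911
M = m − 5 log₁₀(d/10) = 5.3 − 10.911 = -5.611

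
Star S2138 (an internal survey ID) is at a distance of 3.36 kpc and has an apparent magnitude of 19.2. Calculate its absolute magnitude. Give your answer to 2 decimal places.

d = 3.36 kpc = 3360 pc
5 log₁₀(d/10 pc) = 5 log₁₀(3360) − 5 = 12.632
M = m − 5 log₁₀(d/10) = 19.2 − 12.632 = 6.568

M ≈ 6.57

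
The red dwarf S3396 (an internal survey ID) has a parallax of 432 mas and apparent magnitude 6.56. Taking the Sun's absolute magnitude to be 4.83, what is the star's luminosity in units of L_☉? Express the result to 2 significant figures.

d = 1/p = 1000/432 mas = 2.315 pc
M = m − 5 log₁₀ d + 5 = 6.56 − 5·0.3645 + 5 = 9.737
M − M_☉ = 9.737 − 4.83 = 4.907
L/L_☉ = 10^(−0.4 × 4.907) = 0.01089

L/L_☉ ≈ 0.011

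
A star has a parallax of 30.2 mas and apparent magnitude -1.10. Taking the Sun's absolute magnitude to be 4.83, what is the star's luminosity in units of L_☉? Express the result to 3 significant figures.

L/L_☉ ≈ 2580

d = 1/p = 1000/30.2 mas = 33.11 pc
M = m − 5 log₁₀ d + 5 = -1.10 − 5·1.5200 + 5 = -3.700
M − M_☉ = -3.700 − 4.83 = -8.530
L/L_☉ = 10^(−0.4 × -8.530) = 2582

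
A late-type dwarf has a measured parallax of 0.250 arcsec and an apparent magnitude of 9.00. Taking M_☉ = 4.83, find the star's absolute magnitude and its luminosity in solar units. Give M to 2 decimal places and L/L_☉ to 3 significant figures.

d = 1/p = 1/0.250″ = 4.000 pc
M = m − 5 log₁₀ d + 5 = 9.00 − 5·0.6021 + 5 = 10.990
M − M_☉ = 10.990 − 4.83 = 6.160
L/L_☉ = 10^(−0.4 × 6.160) = 3.437×10^-3

M ≈ 10.99; L/L_☉ ≈ 3.44×10^-3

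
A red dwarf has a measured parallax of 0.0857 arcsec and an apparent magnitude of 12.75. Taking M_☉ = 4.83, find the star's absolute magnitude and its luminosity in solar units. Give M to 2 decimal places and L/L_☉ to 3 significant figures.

M ≈ 12.41; L/L_☉ ≈ 9.25×10^-4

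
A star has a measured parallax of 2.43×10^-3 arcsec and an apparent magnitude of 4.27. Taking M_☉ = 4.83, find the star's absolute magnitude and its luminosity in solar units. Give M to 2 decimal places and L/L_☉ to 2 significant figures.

M ≈ -3.80; L/L_☉ ≈ 2800

d = 1/p = 1/2.43×10^-3″ = 411.5 pc
M = m − 5 log₁₀ d + 5 = 4.27 − 5·2.6144 + 5 = -3.802
M − M_☉ = -3.802 − 4.83 = -8.632
L/L_☉ = 10^(−0.4 × -8.632) = 2837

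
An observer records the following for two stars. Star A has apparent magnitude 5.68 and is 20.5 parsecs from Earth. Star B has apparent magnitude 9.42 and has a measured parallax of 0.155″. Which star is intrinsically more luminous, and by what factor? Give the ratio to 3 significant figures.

Star A: M = m − 5 log₁₀ d + 5 = 5.68 − 5·1.3118 + 5 = 4.121
Star B: d = 1/p = 1/0.155″ = 6.452 pc
Star B: M = m − 5 log₁₀ d + 5 = 9.42 − 5·0.8097 + 5 = 10.372
ΔM = M_A − M_B = 4.121 − (10.372) = -6.250; smaller M is more luminous → Star A.
L ratio = 10^(0.4 |ΔM|) = 10^2.500 = 316.4

Star A is more luminous, by a factor of 316.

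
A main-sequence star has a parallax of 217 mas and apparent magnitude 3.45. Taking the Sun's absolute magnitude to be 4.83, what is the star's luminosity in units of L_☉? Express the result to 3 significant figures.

L/L_☉ ≈ 0.757

d = 1/p = 1000/217 mas = 4.608 pc
M = m − 5 log₁₀ d + 5 = 3.45 − 5·0.6635 + 5 = 5.132
M − M_☉ = 5.132 − 4.83 = 0.302
L/L_☉ = 10^(−0.4 × 0.302) = 0.7570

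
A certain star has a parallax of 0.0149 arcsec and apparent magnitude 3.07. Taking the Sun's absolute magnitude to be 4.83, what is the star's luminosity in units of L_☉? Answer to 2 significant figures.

d = 1/p = 1/0.0149″ = 67.11 pc
M = m − 5 log₁₀ d + 5 = 3.07 − 5·1.8268 + 5 = -1.064
M − M_☉ = -1.064 − 4.83 = -5.894
L/L_☉ = 10^(−0.4 × -5.894) = 227.8

L/L_☉ ≈ 230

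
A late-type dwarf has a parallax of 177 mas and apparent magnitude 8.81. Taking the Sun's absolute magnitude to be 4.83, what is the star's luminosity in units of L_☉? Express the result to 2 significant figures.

L/L_☉ ≈ 8.2×10^-3

d = 1/p = 1000/177 mas = 5.650 pc
M = m − 5 log₁₀ d + 5 = 8.81 − 5·0.7520 + 5 = 10.050
M − M_☉ = 10.050 − 4.83 = 5.220
L/L_☉ = 10^(−0.4 × 5.220) = 8.167×10^-3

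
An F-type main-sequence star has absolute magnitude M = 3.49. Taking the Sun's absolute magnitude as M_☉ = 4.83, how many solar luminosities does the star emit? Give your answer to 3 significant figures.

L/L_☉ ≈ 3.44

M − M_☉ = 3.49 − 4.83 = -1.340
L/L_☉ = 10^(−0.4 (M − M_☉)) = 10^0.536 = 3.436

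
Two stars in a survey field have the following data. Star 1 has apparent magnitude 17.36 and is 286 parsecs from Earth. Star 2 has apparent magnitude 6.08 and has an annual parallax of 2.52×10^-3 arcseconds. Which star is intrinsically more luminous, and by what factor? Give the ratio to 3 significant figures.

Star 1: M = m − 5 log₁₀ d + 5 = 17.36 − 5·2.4564 + 5 = 10.078
Star 2: d = 1/p = 1/2.52×10^-3″ = 396.8 pc
Star 2: M = m − 5 log₁₀ d + 5 = 6.08 − 5·2.5986 + 5 = -1.913
ΔM = M_1 − M_2 = 10.078 − (-1.913) = 11.991; smaller M is more luminous → Star 2.
L ratio = 10^(0.4 |ΔM|) = 10^4.796 = 62580

Star 2 is more luminous, by a factor of 62600.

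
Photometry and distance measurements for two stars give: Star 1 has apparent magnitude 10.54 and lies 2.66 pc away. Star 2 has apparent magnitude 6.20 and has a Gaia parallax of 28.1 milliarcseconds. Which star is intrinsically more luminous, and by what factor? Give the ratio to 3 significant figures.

Star 1: M = m − 5 log₁₀ d + 5 = 10.54 − 5·0.4249 + 5 = 13.416
Star 2: p = 28.1 mas = 0.0281″ → d = 1/p = 35.59 pc
Star 2: M = m − 5 log₁₀ d + 5 = 6.20 − 5·1.5513 + 5 = 3.444
ΔM = M_1 − M_2 = 13.416 − (3.444) = 9.972; smaller M is more luminous → Star 2.
L ratio = 10^(0.4 |ΔM|) = 10^3.989 = 9746

Star 2 is more luminous, by a factor of 9750.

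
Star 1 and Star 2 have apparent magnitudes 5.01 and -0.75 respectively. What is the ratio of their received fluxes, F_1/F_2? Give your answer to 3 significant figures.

F_1/F_2 ≈ 4.97×10^-3

Δm = 5.01 − (-0.75) = 5.76
Flux ratio = 10^(−0.4 Δm) = 10^(−0.4 × 5.76) = 10^-2.304 = 4.966×10^-3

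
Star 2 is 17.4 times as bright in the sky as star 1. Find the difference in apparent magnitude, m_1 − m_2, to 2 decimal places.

Pogson: Δm = −2.5 log₁₀(ratio) = −2.5 log₁₀(17.4) = −2.5 × 1.2405 = -3.101
Star 2 is brighter so has the smaller magnitude: m_1 − m_2 is positive.

m_1 − m_2 ≈ 3.10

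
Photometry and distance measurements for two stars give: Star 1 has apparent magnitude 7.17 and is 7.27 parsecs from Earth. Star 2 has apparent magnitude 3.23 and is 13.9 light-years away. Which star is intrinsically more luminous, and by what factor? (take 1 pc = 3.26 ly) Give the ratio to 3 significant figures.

Star 1: M = m − 5 log₁₀ d + 5 = 7.17 − 5·0.8615 + 5 = 7.862
Star 2: d = 13.9 ly / 3.26 = 4.264 pc
Star 2: M = m − 5 log₁₀ d + 5 = 3.23 − 5·0.6298 + 5 = 5.081
ΔM = M_1 − M_2 = 7.862 − (5.081) = 2.781; smaller M is more luminous → Star 2.
L ratio = 10^(0.4 |ΔM|) = 10^1.113 = 12.96

Star 2 is more luminous, by a factor of 13.0.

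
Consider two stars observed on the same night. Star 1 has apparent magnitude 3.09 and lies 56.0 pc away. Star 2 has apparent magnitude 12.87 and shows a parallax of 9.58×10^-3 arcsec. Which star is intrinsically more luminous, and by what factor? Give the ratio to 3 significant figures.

Star 1 is more luminous, by a factor of 2350.

Star 1: M = m − 5 log₁₀ d + 5 = 3.09 − 5·1.7482 + 5 = -0.651
Star 2: d = 1/p = 1/9.58×10^-3″ = 104.4 pc
Star 2: M = m − 5 log₁₀ d + 5 = 12.87 − 5·2.0186 + 5 = 7.777
ΔM = M_1 − M_2 = -0.651 − (7.777) = -8.428; smaller M is more luminous → Star 1.
L ratio = 10^(0.4 |ΔM|) = 10^3.371 = 2350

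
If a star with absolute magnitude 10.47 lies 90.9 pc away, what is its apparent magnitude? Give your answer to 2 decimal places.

m ≈ 15.26

m = M + 5 log₁₀ d − 5 = 10.47 + 5·1.9586 − 5 = 15.263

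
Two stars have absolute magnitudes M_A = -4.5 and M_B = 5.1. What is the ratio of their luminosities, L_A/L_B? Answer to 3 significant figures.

L_A/L_B ≈ 6920

ΔM = M_A − M_B = -9.6
L_A/L_B = 10^(−0.4 ΔM) = 10^3.840 = 6918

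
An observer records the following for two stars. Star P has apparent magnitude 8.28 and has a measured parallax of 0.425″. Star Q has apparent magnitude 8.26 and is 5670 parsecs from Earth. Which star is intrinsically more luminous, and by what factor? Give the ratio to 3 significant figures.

Star P: d = 1/p = 1/0.425″ = 2.353 pc
Star P: M = m − 5 log₁₀ d + 5 = 8.28 − 5·0.3716 + 5 = 11.422
Star Q: M = m − 5 log₁₀ d + 5 = 8.26 − 5·3.7536 + 5 = -5.508
ΔM = M_P − M_Q = 11.422 − (-5.508) = 16.930; smaller M is more luminous → Star Q.
L ratio = 10^(0.4 |ΔM|) = 10^6.772 = 5.915×10^6

Star Q is more luminous, by a factor of 5.91×10^6.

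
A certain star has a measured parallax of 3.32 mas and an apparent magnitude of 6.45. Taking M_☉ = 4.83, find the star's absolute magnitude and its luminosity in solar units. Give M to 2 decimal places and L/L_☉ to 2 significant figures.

M ≈ -0.94; L/L_☉ ≈ 200

d = 1/p = 1000/3.32 mas = 301.2 pc
M = m − 5 log₁₀ d + 5 = 6.45 − 5·2.4789 + 5 = -0.944
M − M_☉ = -0.944 − 4.83 = -5.774
L/L_☉ = 10^(−0.4 × -5.774) = 204.0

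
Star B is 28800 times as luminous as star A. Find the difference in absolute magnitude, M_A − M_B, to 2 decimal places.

Pogson: ΔM = −2.5 log₁₀(ratio) = −2.5 log₁₀(28800) = −2.5 × 4.4594 = -11.148
Star B is brighter so has the smaller magnitude: M_A − M_B is positive.

M_A − M_B ≈ 11.15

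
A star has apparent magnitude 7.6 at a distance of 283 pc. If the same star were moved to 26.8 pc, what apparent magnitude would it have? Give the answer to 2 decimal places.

m ≈ 2.48

Flux ∝ 1/d², so Δm = 5 log₁₀(d₂/d₁) = 5 log₁₀(26.8/283) = -5.118
m₂ = m₁ + Δm = 7.6 + (-5.118) = 2.482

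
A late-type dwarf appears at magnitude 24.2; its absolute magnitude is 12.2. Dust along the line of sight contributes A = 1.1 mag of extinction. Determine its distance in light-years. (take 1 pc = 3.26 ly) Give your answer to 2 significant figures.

d ≈ 4900 ly

m − M = 5 log₁₀(d/10 pc) + A  ⇒  24.2 − (12.2) − 1.1 = 5 log₁₀(d/10)
10.900 = 5 log₁₀(d/10)
log₁₀ d = (m − M − A)/5 + 1 = 3.1800
d = 10^3.1800 = 1514 pc
= 4934 ly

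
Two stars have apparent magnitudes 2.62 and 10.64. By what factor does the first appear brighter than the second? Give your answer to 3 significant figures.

Δm = 2.62 − (10.64) = -8.02
Flux ratio = 10^(−0.4 Δm) = 10^(−0.4 × -8.02) = 10^3.208 = 1614

1610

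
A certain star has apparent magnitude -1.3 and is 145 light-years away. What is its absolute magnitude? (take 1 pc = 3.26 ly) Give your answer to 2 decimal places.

d = 145 ly / 3.26 = 44.48 pc
5 log₁₀(d/10 pc) = 5 log₁₀(44.48) − 5 = 3.241
M = m − 5 log₁₀(d/10) = -1.3 − 3.241 = -4.541

M ≈ -4.54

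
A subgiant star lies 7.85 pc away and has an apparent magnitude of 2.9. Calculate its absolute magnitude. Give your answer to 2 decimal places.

M ≈ 3.43

5 log₁₀(d/10 pc) = 5 log₁₀(7.850) − 5 = -0.526
M = m − 5 log₁₀(d/10) = 2.9 + 0.526 = 3.426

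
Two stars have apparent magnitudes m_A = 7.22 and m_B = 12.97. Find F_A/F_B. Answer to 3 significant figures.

Δm = 7.22 − (12.97) = -5.75
Flux ratio = 10^(−0.4 Δm) = 10^(−0.4 × -5.75) = 10^2.300 = 199.5

F_A/F_B ≈ 200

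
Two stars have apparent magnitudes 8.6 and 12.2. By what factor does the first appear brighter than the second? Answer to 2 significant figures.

Magnitude difference = -3.6
Flux ratio = 10^(−0.4 Δm) = 10^(−0.4 × -3.6) = 10^1.440 = 27.54

28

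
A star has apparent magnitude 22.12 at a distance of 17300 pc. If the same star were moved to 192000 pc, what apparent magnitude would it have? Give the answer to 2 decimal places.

m ≈ 27.35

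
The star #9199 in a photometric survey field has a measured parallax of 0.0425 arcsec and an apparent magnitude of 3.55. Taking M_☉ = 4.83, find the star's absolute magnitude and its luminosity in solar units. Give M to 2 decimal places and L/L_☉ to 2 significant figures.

M ≈ 1.69; L/L_☉ ≈ 18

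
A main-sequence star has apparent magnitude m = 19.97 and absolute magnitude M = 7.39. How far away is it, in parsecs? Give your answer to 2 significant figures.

d ≈ 3300 pc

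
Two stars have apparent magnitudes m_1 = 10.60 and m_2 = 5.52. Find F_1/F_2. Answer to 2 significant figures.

F_1/F_2 ≈ 9.3×10^-3

Δm = 10.60 − (5.52) = 5.08
Flux ratio = 10^(−0.4 Δm) = 10^(−0.4 × 5.08) = 10^-2.032 = 9.290×10^-3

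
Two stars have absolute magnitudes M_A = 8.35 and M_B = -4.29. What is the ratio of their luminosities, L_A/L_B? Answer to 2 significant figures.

ΔM = M_A − M_B = 12.64
L_A/L_B = 10^(−0.4 ΔM) = 10^-5.056 = 8.790×10^-6

L_A/L_B ≈ 8.8×10^-6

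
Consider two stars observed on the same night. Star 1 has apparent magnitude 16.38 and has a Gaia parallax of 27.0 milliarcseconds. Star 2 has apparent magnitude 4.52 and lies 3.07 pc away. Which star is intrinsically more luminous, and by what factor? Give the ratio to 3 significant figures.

Star 1: p = 27.0 mas = 0.0270″ → d = 1/p = 37.04 pc
Star 1: M = m − 5 log₁₀ d + 5 = 16.38 − 5·1.5686 + 5 = 13.537
Star 2: M = m − 5 log₁₀ d + 5 = 4.52 − 5·0.4871 + 5 = 7.084
ΔM = M_1 − M_2 = 13.537 − (7.084) = 6.453; smaller M is more luminous → Star 2.
L ratio = 10^(0.4 |ΔM|) = 10^2.581 = 381.1

Star 2 is more luminous, by a factor of 381.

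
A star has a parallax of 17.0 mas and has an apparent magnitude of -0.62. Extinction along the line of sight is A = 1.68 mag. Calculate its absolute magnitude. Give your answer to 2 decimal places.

M ≈ -6.15

p = 17.0 mas = 0.0170″ → d = 1/p = 58.82 pc
5 log₁₀(d/10 pc) = 5 log₁₀(58.82) − 5 = 3.848
M = m − 5 log₁₀(d/10) − A = -0.62 − 3.848 − 1.68 = -6.148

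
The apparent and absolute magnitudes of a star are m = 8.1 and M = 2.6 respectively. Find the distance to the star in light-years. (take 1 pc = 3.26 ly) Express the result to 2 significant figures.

μ = m − M = 5.500
m − M = 5 log₁₀ d − 5
log₁₀ d = (m − M)/5 + 1 = 2.1000
d = 10^2.1000 = 125.9 pc
= 410.4 ly

d ≈ 410 ly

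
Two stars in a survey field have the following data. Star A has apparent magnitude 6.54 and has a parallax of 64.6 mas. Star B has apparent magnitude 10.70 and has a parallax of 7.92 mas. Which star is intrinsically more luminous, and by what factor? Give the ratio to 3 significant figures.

Star B is more luminous, by a factor of 1.44.

Star A: p = 64.6 mas = 0.0646″ → d = 1/p = 15.48 pc
Star A: M = m − 5 log₁₀ d + 5 = 6.54 − 5·1.1898 + 5 = 5.591
Star B: p = 7.92 mas = 7.92×10^-3″ → d = 1/p = 126.3 pc
Star B: M = m − 5 log₁₀ d + 5 = 10.70 − 5·2.1013 + 5 = 5.194
ΔM = M_A − M_B = 5.591 − (5.194) = 0.398; smaller M is more luminous → Star B.
L ratio = 10^(0.4 |ΔM|) = 10^0.159 = 1.442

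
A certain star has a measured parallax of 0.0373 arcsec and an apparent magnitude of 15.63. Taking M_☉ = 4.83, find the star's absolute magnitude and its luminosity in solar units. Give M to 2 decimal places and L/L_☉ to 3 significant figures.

d = 1/p = 1/0.0373″ = 26.81 pc
M = m − 5 log₁₀ d + 5 = 15.63 − 5·1.4283 + 5 = 13.489
M − M_☉ = 13.489 − 4.83 = 8.659
L/L_☉ = 10^(−0.4 × 8.659) = 3.440×10^-4

M ≈ 13.49; L/L_☉ ≈ 3.44×10^-4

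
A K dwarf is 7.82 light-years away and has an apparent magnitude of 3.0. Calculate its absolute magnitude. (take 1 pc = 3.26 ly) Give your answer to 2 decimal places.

M ≈ 6.10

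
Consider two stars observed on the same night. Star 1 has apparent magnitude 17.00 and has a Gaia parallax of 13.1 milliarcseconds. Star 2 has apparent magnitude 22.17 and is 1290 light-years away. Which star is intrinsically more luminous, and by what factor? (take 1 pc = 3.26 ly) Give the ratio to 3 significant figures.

Star 1 is more luminous, by a factor of 4.35.

Star 1: p = 13.1 mas = 0.0131″ → d = 1/p = 76.34 pc
Star 1: M = m − 5 log₁₀ d + 5 = 17.00 − 5·1.8827 + 5 = 12.586
Star 2: d = 1290 ly / 3.26 = 395.7 pc
Star 2: M = m − 5 log₁₀ d + 5 = 22.17 − 5·2.5974 + 5 = 14.183
ΔM = M_1 − M_2 = 12.586 − (14.183) = -1.597; smaller M is more luminous → Star 1.
L ratio = 10^(0.4 |ΔM|) = 10^0.639 = 4.352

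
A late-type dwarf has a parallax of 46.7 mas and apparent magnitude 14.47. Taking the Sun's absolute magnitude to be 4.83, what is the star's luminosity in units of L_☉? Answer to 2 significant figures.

L/L_☉ ≈ 6.4×10^-4

d = 1/p = 1000/46.7 mas = 21.41 pc
M = m − 5 log₁₀ d + 5 = 14.47 − 5·1.3307 + 5 = 12.817
M − M_☉ = 12.817 − 4.83 = 7.987
L/L_☉ = 10^(−0.4 × 7.987) = 6.388×10^-4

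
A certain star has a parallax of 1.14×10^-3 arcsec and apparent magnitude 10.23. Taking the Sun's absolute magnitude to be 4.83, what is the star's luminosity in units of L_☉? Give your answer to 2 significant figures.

L/L_☉ ≈ 53

d = 1/p = 1/1.14×10^-3″ = 877.2 pc
M = m − 5 log₁₀ d + 5 = 10.23 − 5·2.9431 + 5 = 0.515
M − M_☉ = 0.515 − 4.83 = -4.315
L/L_☉ = 10^(−0.4 × -4.315) = 53.23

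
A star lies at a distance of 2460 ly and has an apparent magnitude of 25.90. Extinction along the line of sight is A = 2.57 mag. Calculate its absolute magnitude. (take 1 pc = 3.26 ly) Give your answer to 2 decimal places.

d = 2460 ly / 3.26 = 754.6 pc
5 log₁₀(d/10 pc) = 5 log₁₀(754.6) − 5 = 9.389
M = m − 5 log₁₀(d/10) − A = 25.90 − 9.389 − 2.57 = 13.941

M ≈ 13.94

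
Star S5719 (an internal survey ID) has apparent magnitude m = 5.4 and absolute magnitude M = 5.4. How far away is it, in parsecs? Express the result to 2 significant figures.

d ≈ 10 pc

μ = m − M = 0.000
m − M = 5 log₁₀ d − 5
log₁₀ d = (m − M)/5 + 1 = 1.0000
d = 10^1.0000 = 10.00 pc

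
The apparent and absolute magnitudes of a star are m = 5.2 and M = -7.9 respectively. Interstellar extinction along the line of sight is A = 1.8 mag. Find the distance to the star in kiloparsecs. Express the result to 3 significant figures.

m − M = 5 log₁₀(d/10 pc) + A  ⇒  5.2 − (-7.9) − 1.8 = 5 log₁₀(d/10)
11.300 = 5 log₁₀(d/10)
log₁₀ d = (m − M − A)/5 + 1 = 3.2600
d = 10^3.2600 = 1820 pc
= 1.820 kpc

d ≈ 1.82 kpc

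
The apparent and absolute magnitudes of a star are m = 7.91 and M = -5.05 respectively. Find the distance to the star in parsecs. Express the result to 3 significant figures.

d ≈ 3910 pc

Distance modulus: m − M = 7.91 − (-5.05) = 12.960
m − M = 5 log₁₀ d − 5
log₁₀ d = (m − M)/5 + 1 = 3.5920
d = 10^3.5920 = 3908 pc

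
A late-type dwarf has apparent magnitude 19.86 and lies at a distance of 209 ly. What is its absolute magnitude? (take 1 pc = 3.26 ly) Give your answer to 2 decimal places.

d = 209 ly / 3.26 = 64.11 pc
5 log₁₀(d/10 pc) = 5 log₁₀(64.11) − 5 = 4.035
M = m − 5 log₁₀(d/10) = 19.86 − 4.035 = 15.825

M ≈ 15.83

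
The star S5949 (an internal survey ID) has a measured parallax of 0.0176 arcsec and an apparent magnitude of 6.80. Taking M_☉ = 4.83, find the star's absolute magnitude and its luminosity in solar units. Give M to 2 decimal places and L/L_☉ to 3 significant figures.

M ≈ 3.03; L/L_☉ ≈ 5.26

d = 1/p = 1/0.0176″ = 56.82 pc
M = m − 5 log₁₀ d + 5 = 6.80 − 5·1.7545 + 5 = 3.028
M − M_☉ = 3.028 − 4.83 = -1.802
L/L_☉ = 10^(−0.4 × -1.802) = 5.260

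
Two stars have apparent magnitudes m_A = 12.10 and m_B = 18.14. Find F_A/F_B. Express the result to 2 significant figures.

F_A/F_B ≈ 260

Δm = 12.10 − (18.14) = -6.04
Flux ratio = 10^(−0.4 Δm) = 10^(−0.4 × -6.04) = 10^2.416 = 260.6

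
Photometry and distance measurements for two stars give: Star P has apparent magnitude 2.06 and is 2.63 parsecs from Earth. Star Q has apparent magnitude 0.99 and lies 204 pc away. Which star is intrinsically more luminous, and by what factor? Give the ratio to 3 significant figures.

Star P: M = m − 5 log₁₀ d + 5 = 2.06 − 5·0.4200 + 5 = 4.960
Star Q: M = m − 5 log₁₀ d + 5 = 0.99 − 5·2.3096 + 5 = -5.558
ΔM = M_P − M_Q = 4.960 − (-5.558) = 10.518; smaller M is more luminous → Star Q.
L ratio = 10^(0.4 |ΔM|) = 10^4.207 = 16120

Star Q is more luminous, by a factor of 16100.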